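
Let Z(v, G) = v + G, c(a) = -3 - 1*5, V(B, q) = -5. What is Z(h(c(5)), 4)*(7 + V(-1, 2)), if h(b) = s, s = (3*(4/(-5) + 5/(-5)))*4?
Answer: -176/5 ≈ -35.200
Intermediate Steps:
c(a) = -8 (c(a) = -3 - 5 = -8)
s = -108/5 (s = (3*(4*(-⅕) + 5*(-⅕)))*4 = (3*(-⅘ - 1))*4 = (3*(-9/5))*4 = -27/5*4 = -108/5 ≈ -21.600)
h(b) = -108/5
Z(v, G) = G + v
Z(h(c(5)), 4)*(7 + V(-1, 2)) = (4 - 108/5)*(7 - 5) = -88/5*2 = -176/5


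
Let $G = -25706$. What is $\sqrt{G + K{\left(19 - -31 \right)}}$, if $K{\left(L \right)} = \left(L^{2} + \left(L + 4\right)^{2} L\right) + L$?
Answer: $2 \sqrt{30661} \approx 350.21$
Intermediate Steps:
$K{\left(L \right)} = L + L^{2} + L \left(4 + L\right)^{2}$ ($K{\left(L \right)} = \left(L^{2} + \left(4 + L\right)^{2} L\right) + L = \left(L^{2} + L \left(4 + L\right)^{2}\right) + L = L + L^{2} + L \left(4 + L\right)^{2}$)
$\sqrt{G + K{\left(19 - -31 \right)}} = \sqrt{-25706 + \left(19 - -31\right) \left(1 + \left(19 - -31\right) + \left(4 + \left(19 - -31\right)\right)^{2}\right)} = \sqrt{-25706 + \left(19 + 31\right) \left(1 + \left(19 + 31\right) + \left(4 + \left(19 + 31\right)\right)^{2}\right)} = \sqrt{-25706 + 50 \left(1 + 50 + \left(4 + 50\right)^{2}\right)} = \sqrt{-25706 + 50 \left(1 + 50 + 54^{2}\right)} = \sqrt{-25706 + 50 \left(1 + 50 + 2916\right)} = \sqrt{-25706 + 50 \cdot 2967} = \sqrt{-25706 + 148350} = \sqrt{122644} = 2 \sqrt{30661}$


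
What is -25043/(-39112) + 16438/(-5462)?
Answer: -253069095/106814872 ≈ -2.3692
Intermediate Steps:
-25043/(-39112) + 16438/(-5462) = -25043*(-1/39112) + 16438*(-1/5462) = 25043/39112 - 8219/2731 = -253069095/106814872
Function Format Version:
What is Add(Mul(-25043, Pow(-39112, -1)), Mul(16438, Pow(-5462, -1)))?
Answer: Rational(-253069095, 106814872) ≈ -2.3692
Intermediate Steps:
Add(Mul(-25043, Pow(-39112, -1)), Mul(16438, Pow(-5462, -1))) = Add(Mul(-25043, Rational(-1, 39112)), Mul(16438, Rational(-1, 5462))) = Add(Rational(25043, 39112), Rational(-8219, 2731)) = Rational(-253069095, 106814872)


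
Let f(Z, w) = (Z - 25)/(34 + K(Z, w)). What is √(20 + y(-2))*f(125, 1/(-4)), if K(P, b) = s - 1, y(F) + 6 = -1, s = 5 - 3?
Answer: 20*√13/7 ≈ 10.302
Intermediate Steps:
s = 2
y(F) = -7 (y(F) = -6 - 1 = -7)
K(P, b) = 1 (K(P, b) = 2 - 1 = 1)
f(Z, w) = -5/7 + Z/35 (f(Z, w) = (Z - 25)/(34 + 1) = (-25 + Z)/35 = (-25 + Z)*(1/35) = -5/7 + Z/35)
√(20 + y(-2))*f(125, 1/(-4)) = √(20 - 7)*(-5/7 + (1/35)*125) = √13*(-5/7 + 25/7) = √13*(20/7) = 20*√13/7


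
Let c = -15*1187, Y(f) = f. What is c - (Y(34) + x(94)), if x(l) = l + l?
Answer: -18027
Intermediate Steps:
x(l) = 2*l
c = -17805
c - (Y(34) + x(94)) = -17805 - (34 + 2*94) = -17805 - (34 + 188) = -17805 - 1*222 = -17805 - 222 = -18027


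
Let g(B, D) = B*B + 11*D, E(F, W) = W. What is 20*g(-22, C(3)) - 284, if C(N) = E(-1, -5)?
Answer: 8296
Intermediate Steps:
C(N) = -5
g(B, D) = B² + 11*D
20*g(-22, C(3)) - 284 = 20*((-22)² + 11*(-5)) - 284 = 20*(484 - 55) - 284 = 20*429 - 284 = 8580 - 284 = 8296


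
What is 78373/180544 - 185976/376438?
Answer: -2037137785/33981811136 ≈ -0.059948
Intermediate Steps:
78373/180544 - 185976/376438 = 78373*(1/180544) - 185976*1/376438 = 78373/180544 - 92988/188219 = -2037137785/33981811136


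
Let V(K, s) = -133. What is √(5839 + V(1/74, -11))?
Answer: 3*√634 ≈ 75.538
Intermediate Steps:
√(5839 + V(1/74, -11)) = √(5839 - 133) = √5706 = 3*√634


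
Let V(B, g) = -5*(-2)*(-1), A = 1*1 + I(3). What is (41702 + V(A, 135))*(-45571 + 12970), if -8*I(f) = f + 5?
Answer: -1359200892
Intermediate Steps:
I(f) = -5/8 - f/8 (I(f) = -(f + 5)/8 = -(5 + f)/8 = -5/8 - f/8)
A = 0 (A = 1*1 + (-5/8 - ⅛*3) = 1 + (-5/8 - 3/8) = 1 - 1 = 0)
V(B, g) = -10 (V(B, g) = 10*(-1) = -10)
(41702 + V(A, 135))*(-45571 + 12970) = (41702 - 10)*(-45571 + 12970) = 41692*(-32601) = -1359200892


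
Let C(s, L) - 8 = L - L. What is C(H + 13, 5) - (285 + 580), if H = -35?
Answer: -857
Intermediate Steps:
C(s, L) = 8 (C(s, L) = 8 + (L - L) = 8 + 0 = 8)
C(H + 13, 5) - (285 + 580) = 8 - (285 + 580) = 8 - 1*865 = 8 - 865 = -857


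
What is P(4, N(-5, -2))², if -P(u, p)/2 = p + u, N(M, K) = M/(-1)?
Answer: 324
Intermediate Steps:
N(M, K) = -M (N(M, K) = M*(-1) = -M)
P(u, p) = -2*p - 2*u (P(u, p) = -2*(p + u) = -2*p - 2*u)
P(4, N(-5, -2))² = (-(-2)*(-5) - 2*4)² = (-2*5 - 8)² = (-10 - 8)² = (-18)² = 324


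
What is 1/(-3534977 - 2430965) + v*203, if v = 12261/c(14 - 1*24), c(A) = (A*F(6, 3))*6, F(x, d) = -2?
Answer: 2474854702811/119318840 ≈ 20742.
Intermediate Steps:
c(A) = -12*A (c(A) = (A*(-2))*6 = -2*A*6 = -12*A)
v = 4087/40 (v = 12261/((-12*(14 - 1*24))) = 12261/((-12*(14 - 24))) = 12261/((-12*(-10))) = 12261/120 = 12261*(1/120) = 4087/40 ≈ 102.18)
1/(-3534977 - 2430965) + v*203 = 1/(-3534977 - 2430965) + (4087/40)*203 = 1/(-5965942) + 829661/40 = -1/5965942 + 829661/40 = 2474854702811/119318840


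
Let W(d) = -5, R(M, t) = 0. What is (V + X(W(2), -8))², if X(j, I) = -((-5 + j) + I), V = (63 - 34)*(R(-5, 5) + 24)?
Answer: 509796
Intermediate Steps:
V = 696 (V = (63 - 34)*(0 + 24) = 29*24 = 696)
X(j, I) = 5 - I - j (X(j, I) = -(-5 + I + j) = 5 - I - j)
(V + X(W(2), -8))² = (696 + (5 - 1*(-8) - 1*(-5)))² = (696 + (5 + 8 + 5))² = (696 + 18)² = 714² = 509796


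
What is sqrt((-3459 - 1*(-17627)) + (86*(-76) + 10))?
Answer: sqrt(7642) ≈ 87.419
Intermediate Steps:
sqrt((-3459 - 1*(-17627)) + (86*(-76) + 10)) = sqrt((-3459 + 17627) + (-6536 + 10)) = sqrt(14168 - 6526) = sqrt(7642)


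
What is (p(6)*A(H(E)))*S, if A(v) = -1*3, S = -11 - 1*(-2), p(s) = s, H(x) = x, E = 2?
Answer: 162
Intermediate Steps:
S = -9 (S = -11 + 2 = -9)
A(v) = -3
(p(6)*A(H(E)))*S = (6*(-3))*(-9) = -18*(-9) = 162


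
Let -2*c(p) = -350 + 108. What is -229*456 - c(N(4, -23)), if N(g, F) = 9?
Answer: -104545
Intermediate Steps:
c(p) = 121 (c(p) = -(-350 + 108)/2 = -½*(-242) = 121)
-229*456 - c(N(4, -23)) = -229*456 - 1*121 = -104424 - 121 = -104545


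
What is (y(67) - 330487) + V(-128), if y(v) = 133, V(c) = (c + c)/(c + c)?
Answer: -330353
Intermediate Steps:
V(c) = 1 (V(c) = (2*c)/((2*c)) = (2*c)*(1/(2*c)) = 1)
(y(67) - 330487) + V(-128) = (133 - 330487) + 1 = -330354 + 1 = -330353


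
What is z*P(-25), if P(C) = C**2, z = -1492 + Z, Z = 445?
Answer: -654375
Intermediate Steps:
z = -1047 (z = -1492 + 445 = -1047)
z*P(-25) = -1047*(-25)**2 = -1047*625 = -654375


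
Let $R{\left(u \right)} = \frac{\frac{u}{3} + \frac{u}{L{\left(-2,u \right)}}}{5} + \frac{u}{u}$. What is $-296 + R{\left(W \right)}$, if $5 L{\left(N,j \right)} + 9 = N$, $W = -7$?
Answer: $- \frac{48647}{165} \approx -294.83$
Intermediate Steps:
$L{\left(N,j \right)} = - \frac{9}{5} + \frac{N}{5}$
$R{\left(u \right)} = 1 - \frac{4 u}{165}$ ($R{\left(u \right)} = \frac{\frac{u}{3} + \frac{u}{- \frac{9}{5} + \frac{1}{5} \left(-2\right)}}{5} + \frac{u}{u} = \left(u \frac{1}{3} + \frac{u}{- \frac{9}{5} - \frac{2}{5}}\right) \frac{1}{5} + 1 = \left(\frac{u}{3} + \frac{u}{- \frac{11}{5}}\right) \frac{1}{5} + 1 = \left(\frac{u}{3} + u \left(- \frac{5}{11}\right)\right) \frac{1}{5} + 1 = \left(\frac{u}{3} - \frac{5 u}{11}\right) \frac{1}{5} + 1 = - \frac{4 u}{33} \cdot \frac{1}{5} + 1 = - \frac{4 u}{165} + 1 = 1 - \frac{4 u}{165}$)
$-296 + R{\left(W \right)} = -296 + \left(1 - - \frac{28}{165}\right) = -296 + \left(1 + \frac{28}{165}\right) = -296 + \frac{193}{165} = - \frac{48647}{165}$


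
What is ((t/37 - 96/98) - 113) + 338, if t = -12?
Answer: 405561/1813 ≈ 223.70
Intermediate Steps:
((t/37 - 96/98) - 113) + 338 = ((-12/37 - 96/98) - 113) + 338 = ((-12*1/37 - 96*1/98) - 113) + 338 = ((-12/37 - 48/49) - 113) + 338 = (-2364/1813 - 113) + 338 = -207233/1813 + 338 = 405561/1813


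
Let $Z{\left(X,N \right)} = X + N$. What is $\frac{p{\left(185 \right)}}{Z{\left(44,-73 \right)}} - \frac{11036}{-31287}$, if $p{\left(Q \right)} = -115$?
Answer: $\frac{3918049}{907323} \approx 4.3183$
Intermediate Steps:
$Z{\left(X,N \right)} = N + X$
$\frac{p{\left(185 \right)}}{Z{\left(44,-73 \right)}} - \frac{11036}{-31287} = - \frac{115}{-73 + 44} - \frac{11036}{-31287} = - \frac{115}{-29} - - \frac{11036}{31287} = \left(-115\right) \left(- \frac{1}{29}\right) + \frac{11036}{31287} = \frac{115}{29} + \frac{11036}{31287} = \frac{3918049}{907323}$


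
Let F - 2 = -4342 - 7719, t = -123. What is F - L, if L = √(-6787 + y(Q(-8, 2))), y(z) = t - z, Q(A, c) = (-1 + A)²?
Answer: -12059 - I*√6991 ≈ -12059.0 - 83.612*I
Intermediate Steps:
y(z) = -123 - z
F = -12059 (F = 2 + (-4342 - 7719) = 2 - 12061 = -12059)
L = I*√6991 (L = √(-6787 + (-123 - (-1 - 8)²)) = √(-6787 + (-123 - 1*(-9)²)) = √(-6787 + (-123 - 1*81)) = √(-6787 + (-123 - 81)) = √(-6787 - 204) = √(-6991) = I*√6991 ≈ 83.612*I)
F - L = -12059 - I*√6991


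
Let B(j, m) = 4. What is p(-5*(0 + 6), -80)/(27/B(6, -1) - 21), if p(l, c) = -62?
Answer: 248/57 ≈ 4.3509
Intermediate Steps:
p(-5*(0 + 6), -80)/(27/B(6, -1) - 21) = -62/(27/4 - 21) = -62/(-57/4) = -62*(-4/57) = 248/57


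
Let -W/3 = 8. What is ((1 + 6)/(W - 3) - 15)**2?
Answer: 169744/729 ≈ 232.84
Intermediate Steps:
W = -24 (W = -3*8 = -24)
((1 + 6)/(W - 3) - 15)**2 = ((1 + 6)/(-24 - 3) - 15)**2 = (7/(-27) - 15)**2 = (7*(-1/27) - 15)**2 = (-7/27 - 15)**2 = (-412/27)**2 = 169744/729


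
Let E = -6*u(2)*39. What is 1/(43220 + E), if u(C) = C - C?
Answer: 1/43220 ≈ 2.3137e-5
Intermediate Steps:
u(C) = 0
E = 0 (E = -6*0*39 = -0*39 = -1*0 = 0)
1/(43220 + E) = 1/(43220 + 0) = 1/43220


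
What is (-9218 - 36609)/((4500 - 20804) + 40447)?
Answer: -45827/24143 ≈ -1.8981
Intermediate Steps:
(-9218 - 36609)/((4500 - 20804) + 40447) = -45827/(-16304 + 40447) = -45827/24143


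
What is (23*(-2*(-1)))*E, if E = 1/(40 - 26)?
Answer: 23/7 ≈ 3.2857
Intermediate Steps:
E = 1/14 ≈ 0.071429
(23*(-2*(-1)))*E = (23*(-2*(-1)))*(1/14) = (23*2)*(1/14) = 46*(1/14) = 23/7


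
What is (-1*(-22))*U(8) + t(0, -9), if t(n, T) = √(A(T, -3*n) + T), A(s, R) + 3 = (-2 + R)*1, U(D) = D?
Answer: 176 + I*√14 ≈ 176.0 + 3.7417*I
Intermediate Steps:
A(s, R) = -5 + R (A(s, R) = -3 + (-2 + R)*1 = -3 + (-2 + R) = -5 + R)
t(n, T) = √(-5 + T - 3*n) (t(n, T) = √((-5 - 3*n) + T) = √(-5 + T - 3*n))
(-1*(-22))*U(8) + t(0, -9) = -1*(-22)*8 + √(-5 - 9 - 3*0) = 22*8 + √(-5 - 9 + 0) = 176 + √(-14) = 176 + I*√14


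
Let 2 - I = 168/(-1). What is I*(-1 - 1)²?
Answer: 680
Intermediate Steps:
I = 170 (I = 2 - 168/(-1) = 2 - 168*(-1) = 2 - 1*(-168) = 2 + 168 = 170)
I*(-1 - 1)² = 170*(-1 - 1)² = 170*(-2)² = 170*4 = 680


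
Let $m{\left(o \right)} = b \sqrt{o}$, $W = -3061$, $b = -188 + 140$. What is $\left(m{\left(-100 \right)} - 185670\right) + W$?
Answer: $-188731 - 480 i \approx -1.8873 \cdot 10^{5} - 480.0 i$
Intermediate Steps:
$b = -48$
$m{\left(o \right)} = - 48 \sqrt{o}$
$\left(m{\left(-100 \right)} - 185670\right) + W = \left(- 48 \sqrt{-100} - 185670\right) - 3061 = \left(- 48 \cdot 10 i - 185670\right) - 3061 = \left(- 480 i - 185670\right) - 3061 = \left(-185670 - 480 i\right) - 3061 = -188731 - 480 i$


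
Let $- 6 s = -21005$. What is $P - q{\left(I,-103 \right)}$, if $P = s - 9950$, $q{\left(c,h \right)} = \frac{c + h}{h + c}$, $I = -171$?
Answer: $- \frac{38701}{6} \approx -6450.2$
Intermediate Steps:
$s = \frac{21005}{6}$ ($s = \left(- \frac{1}{6}\right) \left(-21005\right) = \frac{21005}{6} \approx 3500.8$)
$q{\left(c,h \right)} = 1$ ($q{\left(c,h \right)} = \frac{c + h}{c + h} = 1$)
$P = - \frac{38695}{6}$ ($P = \frac{21005}{6} - 9950 = - \frac{38695}{6} \approx -6449.2$)
$P - q{\left(I,-103 \right)} = - \frac{38695}{6} - 1 = - \frac{38701}{6}$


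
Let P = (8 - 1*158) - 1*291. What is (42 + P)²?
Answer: 159201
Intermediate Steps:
P = -441 (P = (8 - 158) - 291 = -150 - 291 = -441)
(42 + P)² = (42 - 441)² = (-399)² = 159201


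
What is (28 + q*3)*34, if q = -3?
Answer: 646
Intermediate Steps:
(28 + q*3)*34 = (28 - 3*3)*34 = (28 - 9)*34 = 19*34 = 646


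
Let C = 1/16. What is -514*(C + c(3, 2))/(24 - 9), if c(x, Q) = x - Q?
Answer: -4369/120 ≈ -36.408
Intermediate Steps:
C = 1/16 ≈ 0.062500
-514*(C + c(3, 2))/(24 - 9) = -514*(1/16 + (3 - 1*2))/(24 - 9) = -514*(1/16 + (3 - 2))/15 = -514*(1/16 + 1)/15 = -4369/(8*15) = -514*17/240 = -4369/120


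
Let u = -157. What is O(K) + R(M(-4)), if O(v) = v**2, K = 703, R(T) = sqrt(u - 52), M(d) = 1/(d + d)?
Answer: 494209 + I*sqrt(209) ≈ 4.9421e+5 + 14.457*I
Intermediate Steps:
M(d) = 1/(2*d)
R(T) = I*sqrt(209) (R(T) = sqrt(-157 - 52) = sqrt(-209) = I*sqrt(209))
O(K) + R(M(-4)) = 703**2 + I*sqrt(209) = 494209 + I*sqrt(209)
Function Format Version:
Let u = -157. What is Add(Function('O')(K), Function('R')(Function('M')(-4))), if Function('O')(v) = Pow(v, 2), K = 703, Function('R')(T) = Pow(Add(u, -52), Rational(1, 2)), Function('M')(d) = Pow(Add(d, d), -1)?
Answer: Add(494209, Mul(I, Pow(209, Rational(1, 2)))) ≈ Add(4.9421e+5, Mul(14.457, I))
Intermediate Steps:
Function('M')(d) = Mul(Rational(1, 2), Pow(d, -1)) (Function('M')(d) = Pow(Mul(2, d), -1) = Mul(Rational(1, 2), Pow(d, -1)))
Function('R')(T) = Mul(I, Pow(209, Rational(1, 2))) (Function('R')(T) = Pow(Add(-157, -52), Rational(1, 2)) = Pow(-209, Rational(1, 2)) = Mul(I, Pow(209, Rational(1, 2))))
Add(Function('O')(K), Function('R')(Function('M')(-4))) = Add(Pow(703, 2), Mul(I, Pow(209, Rational(1, 2)))) = Add(494209, Mul(I, Pow(209, Rational(1, 2))))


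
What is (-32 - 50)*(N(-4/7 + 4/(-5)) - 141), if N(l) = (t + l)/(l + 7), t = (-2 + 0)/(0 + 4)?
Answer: 2283085/197 ≈ 11589.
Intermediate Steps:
t = -½ (t = -2/4 = -2*¼ = -½ ≈ -0.50000)
N(l) = (-½ + l)/(7 + l) (N(l) = (-½ + l)/(l + 7) = (-½ + l)/(7 + l))
(-32 - 50)*(N(-4/7 + 4/(-5)) - 141) = (-32 - 50)*((-½ + (-4/7 + 4/(-5)))/(7 + (-4/7 + 4/(-5))) - 141) = -82*((-½ + (-4*⅐ + 4*(-⅕)))/(7 + (-4*⅐ + 4*(-⅕))) - 141) = -82*((-½ + (-4/7 - ⅘))/(7 + (-4/7 - ⅘)) - 141) = -82*((-½ - 48/35)/(7 - 48/35) - 141) = -82*(-131/70/(197/35) - 141) = -82*((35/197)*(-131/70) - 141) = -82*(-131/394 - 141) = -82*(-55685/394) = 2283085/197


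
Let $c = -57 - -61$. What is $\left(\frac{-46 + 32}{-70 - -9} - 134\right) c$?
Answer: $- \frac{32640}{61} \approx -535.08$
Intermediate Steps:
$c = 4$ ($c = -57 + 61 = 4$)
$\left(\frac{-46 + 32}{-70 - -9} - 134\right) c = \left(\frac{-46 + 32}{-70 - -9} - 134\right) 4 = \left(- \frac{14}{-70 + 9} - 134\right) 4 = \left(- \frac{14}{-61} - 134\right) 4 = \left(\left(-14\right) \left(- \frac{1}{61}\right) - 134\right) 4 = \left(\frac{14}{61} - 134\right) 4 = \left(- \frac{8160}{61}\right) 4 = - \frac{32640}{61}$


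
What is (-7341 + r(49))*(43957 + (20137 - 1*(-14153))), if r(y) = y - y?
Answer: -574411227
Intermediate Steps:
r(y) = 0
(-7341 + r(49))*(43957 + (20137 - 1*(-14153))) = (-7341 + 0)*(43957 + (20137 - 1*(-14153))) = -7341*(43957 + (20137 + 14153)) = -7341*(43957 + 34290) = -7341*78247 = -574411227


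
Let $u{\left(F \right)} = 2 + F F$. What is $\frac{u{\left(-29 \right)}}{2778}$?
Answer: $\frac{281}{926} \approx 0.30346$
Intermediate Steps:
$u{\left(F \right)} = 2 + F^{2}$
$\frac{u{\left(-29 \right)}}{2778} = \frac{2 + \left(-29\right)^{2}}{2778} = \left(2 + 841\right) \frac{1}{2778} = 843 \cdot \frac{1}{2778} = \frac{281}{926}$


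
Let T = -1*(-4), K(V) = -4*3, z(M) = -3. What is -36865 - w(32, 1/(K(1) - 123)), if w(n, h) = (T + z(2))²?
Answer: -36866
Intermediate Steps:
K(V) = -12
T = 4
w(n, h) = 1 (w(n, h) = (4 - 3)² = 1² = 1)
-36865 - w(32, 1/(K(1) - 123)) = -36865 - 1*1 = -36865 - 1 = -36866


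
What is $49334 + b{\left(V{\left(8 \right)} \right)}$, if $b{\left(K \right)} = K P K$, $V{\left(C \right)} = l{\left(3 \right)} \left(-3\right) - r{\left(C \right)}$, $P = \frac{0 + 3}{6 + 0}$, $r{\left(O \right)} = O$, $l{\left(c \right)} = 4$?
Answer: $49534$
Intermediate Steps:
$P = \frac{1}{2}$ ($P = \frac{3}{6} = 3 \cdot \frac{1}{6} = \frac{1}{2} \approx 0.5$)
$V{\left(C \right)} = -12 - C$ ($V{\left(C \right)} = 4 \left(-3\right) - C = -12 - C$)
$b{\left(K \right)} = \frac{K^{2}}{2}$ ($b{\left(K \right)} = K \frac{1}{2} K = \frac{K}{2} K = \frac{K^{2}}{2}$)
$49334 + b{\left(V{\left(8 \right)} \right)} = 49334 + \frac{\left(-12 - 8\right)^{2}}{2} = 49334 + \frac{\left(-20\right)^{2}}{2} = 49334 + \frac{1}{2} \cdot 400 = 49334 + 200 = 49534$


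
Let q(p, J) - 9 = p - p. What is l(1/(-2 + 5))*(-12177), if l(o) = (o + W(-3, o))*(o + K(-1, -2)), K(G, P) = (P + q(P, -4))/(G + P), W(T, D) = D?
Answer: 16236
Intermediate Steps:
q(p, J) = 9 (q(p, J) = 9 + (p - p) = 9 + 0 = 9)
K(G, P) = (9 + P)/(G + P) (K(G, P) = (P + 9)/(G + P) = (9 + P)/(G + P))
l(o) = 2*o*(-7/3 + o) (l(o) = (o + o)*(o + (9 - 2)/(-1 - 2)) = (2*o)*(o + 7/(-3)) = (2*o)*(o - ⅓*7) = (2*o)*(o - 7/3) = (2*o)*(-7/3 + o) = 2*o*(-7/3 + o))
l(1/(-2 + 5))*(-12177) = (2*(-7 + 3/(-2 + 5))/(3*(-2 + 5)))*(-12177) = ((⅔)*(-7 + 3/3)/3)*(-12177) = ((⅔)*(⅓)*(-7 + 3*(⅓)))*(-12177) = ((⅔)*(⅓)*(-7 + 1))*(-12177) = ((⅔)*(⅓)*(-6))*(-12177) = -4/3*(-12177) = 16236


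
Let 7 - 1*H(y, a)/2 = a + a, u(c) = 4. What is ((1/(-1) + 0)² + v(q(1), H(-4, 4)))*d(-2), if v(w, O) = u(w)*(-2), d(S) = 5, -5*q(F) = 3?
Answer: -35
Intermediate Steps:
q(F) = -⅗ (q(F) = -⅕*3 = -⅗)
H(y, a) = 14 - 4*a (H(y, a) = 14 - 2*(a + a) = 14 - 4*a)
v(w, O) = -8 (v(w, O) = 4*(-2) = -8)
((1/(-1) + 0)² + v(q(1), H(-4, 4)))*d(-2) = ((1/(-1) + 0)² - 8)*5 = ((-1 + 0)² - 8)*5 = ((-1)² - 8)*5 = (1 - 8)*5 = -7*5 = -35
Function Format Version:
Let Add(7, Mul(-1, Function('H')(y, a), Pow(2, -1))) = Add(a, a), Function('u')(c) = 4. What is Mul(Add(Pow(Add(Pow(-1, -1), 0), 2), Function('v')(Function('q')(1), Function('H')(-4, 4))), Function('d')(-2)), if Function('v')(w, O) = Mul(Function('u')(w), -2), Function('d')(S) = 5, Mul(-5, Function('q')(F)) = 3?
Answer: -35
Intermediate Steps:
Function('q')(F) = Rational(-3, 5) (Function('q')(F) = Mul(Rational(-1, 5), 3) = Rational(-3, 5))
Function('H')(y, a) = Add(14, Mul(-4, a)) (Function('H')(y, a) = Add(14, Mul(-2, Add(a, a))) = Add(14, Mul(-2, Mul(2, a))) = Add(14, Mul(-4, a)))
Function('v')(w, O) = -8 (Function('v')(w, O) = Mul(4, -2) = -8)
Mul(Add(Pow(Add(Pow(-1, -1), 0), 2), Function('v')(Function('q')(1), Function('H')(-4, 4))), Function('d')(-2)) = Mul(Add(Pow(Add(Pow(-1, -1), 0), 2), -8), 5) = Mul(Add(Pow(Add(-1, 0), 2), -8), 5) = Mul(Add(Pow(-1, 2), -8), 5) = Mul(Add(1, -8), 5) = Mul(-7, 5) = -35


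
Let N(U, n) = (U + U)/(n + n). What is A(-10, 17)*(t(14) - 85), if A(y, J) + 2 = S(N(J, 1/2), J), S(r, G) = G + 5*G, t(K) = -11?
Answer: -9600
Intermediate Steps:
N(U, n) = U/n (N(U, n) = (2*U)/((2*n)) = (2*U)*(1/(2*n)) = U/n)
S(r, G) = 6*G
A(y, J) = -2 + 6*J
A(-10, 17)*(t(14) - 85) = (-2 + 6*17)*(-11 - 85) = (-2 + 102)*(-96) = 100*(-96) = -9600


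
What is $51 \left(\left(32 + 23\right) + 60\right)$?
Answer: $5865$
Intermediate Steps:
$51 \left(\left(32 + 23\right) + 60\right) = 51 \left(55 + 60\right) = 51 \cdot 115 = 5865$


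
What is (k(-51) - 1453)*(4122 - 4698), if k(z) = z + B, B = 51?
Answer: 836928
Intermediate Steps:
k(z) = 51 + z (k(z) = z + 51 = 51 + z)
(k(-51) - 1453)*(4122 - 4698) = ((51 - 51) - 1453)*(4122 - 4698) = (0 - 1453)*(-576) = -1453*(-576) = 836928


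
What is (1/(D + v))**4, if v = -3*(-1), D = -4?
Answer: 1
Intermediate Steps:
v = 3
(1/(D + v))**4 = (1/(-4 + 3))**4 = (1/(-1))**4 = (-1)**4 = 1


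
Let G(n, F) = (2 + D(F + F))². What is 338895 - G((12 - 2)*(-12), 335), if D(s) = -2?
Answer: 338895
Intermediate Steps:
G(n, F) = 0 (G(n, F) = (2 - 2)² = 0² = 0)
338895 - G((12 - 2)*(-12), 335) = 338895 - 1*0 = 338895 + 0 = 338895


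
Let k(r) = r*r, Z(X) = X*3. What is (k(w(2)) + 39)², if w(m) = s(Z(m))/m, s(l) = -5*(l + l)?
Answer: 881721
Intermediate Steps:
Z(X) = 3*X
s(l) = -10*l
w(m) = -30 (w(m) = (-30*m)/m = -30)
k(r) = r²
(k(w(2)) + 39)² = ((-30)² + 39)² = (900 + 39)² = 939² = 881721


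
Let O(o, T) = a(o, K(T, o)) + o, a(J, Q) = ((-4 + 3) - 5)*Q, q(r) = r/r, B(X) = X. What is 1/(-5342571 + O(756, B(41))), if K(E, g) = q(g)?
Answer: -1/5341821 ≈ -1.8720e-7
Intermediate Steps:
q(r) = 1
K(E, g) = 1
a(J, Q) = -6*Q (a(J, Q) = (-1 - 5)*Q = -6*Q)
O(o, T) = -6 + o (O(o, T) = -6*1 + o = -6 + o)
1/(-5342571 + O(756, B(41))) = 1/(-5342571 + (-6 + 756)) = 1/(-5342571 + 750) = 1/(-5341821) = -1/5341821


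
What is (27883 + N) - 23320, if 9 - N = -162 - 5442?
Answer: 10176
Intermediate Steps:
N = 5613 (N = 9 - (-162 - 5442) = 9 - 1*(-5604) = 9 + 5604 = 5613)
(27883 + N) - 23320 = (27883 + 5613) - 23320 = 33496 - 23320 = 10176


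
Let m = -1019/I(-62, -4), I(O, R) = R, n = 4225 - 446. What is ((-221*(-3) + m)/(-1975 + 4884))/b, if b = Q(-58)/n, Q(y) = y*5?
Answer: -13872709/3374440 ≈ -4.1111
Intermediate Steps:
Q(y) = 5*y
n = 3779
m = 1019/4 (m = -1019/(-4) = -1019*(-¼) = 1019/4 ≈ 254.75)
b = -290/3779 (b = (5*(-58))/3779 = -290*1/3779 = -290/3779 ≈ -0.076740)
((-221*(-3) + m)/(-1975 + 4884))/b = ((-221*(-3) + 1019/4)/(-1975 + 4884))/(-290/3779) = ((663 + 1019/4)/2909)*(-3779/290) = ((3671/4)*(1/2909))*(-3779/290) = (3671/11636)*(-3779/290) = -13872709/3374440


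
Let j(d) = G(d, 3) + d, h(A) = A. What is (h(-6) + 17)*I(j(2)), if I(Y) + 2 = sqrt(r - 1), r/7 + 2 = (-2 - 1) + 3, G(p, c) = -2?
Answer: -22 + 11*I*sqrt(15) ≈ -22.0 + 42.603*I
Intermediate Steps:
j(d) = -2 + d
r = -14 (r = -14 + 7*((-2 - 1) + 3) = -14 + 7*(-3 + 3) = -14 + 7*0 = -14 + 0 = -14)
I(Y) = -2 + I*sqrt(15) (I(Y) = -2 + sqrt(-14 - 1) = -2 + sqrt(-15) = -2 + I*sqrt(15))
(h(-6) + 17)*I(j(2)) = (-6 + 17)*(-2 + I*sqrt(15)) = 11*(-2 + I*sqrt(15)) = -22 + 11*I*sqrt(15)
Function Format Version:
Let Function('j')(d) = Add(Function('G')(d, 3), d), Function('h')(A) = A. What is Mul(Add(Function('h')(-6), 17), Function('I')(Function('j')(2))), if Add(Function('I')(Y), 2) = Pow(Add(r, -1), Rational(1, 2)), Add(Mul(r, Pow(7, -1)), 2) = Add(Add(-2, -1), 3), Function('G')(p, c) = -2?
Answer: Add(-22, Mul(11, I, Pow(15, Rational(1, 2)))) ≈ Add(-22.000, Mul(42.603, I))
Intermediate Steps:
Function('j')(d) = Add(-2, d)
r = -14 (r = Add(-14, Mul(7, Add(Add(-2, -1), 3))) = Add(-14, Mul(7, Add(-3, 3))) = Add(-14, Mul(7, 0)) = Add(-14, 0) = -14)
Function('I')(Y) = Add(-2, Mul(I, Pow(15, Rational(1, 2)))) (Function('I')(Y) = Add(-2, Pow(Add(-14, -1), Rational(1, 2))) = Add(-2, Pow(-15, Rational(1, 2))) = Add(-2, Mul(I, Pow(15, Rational(1, 2)))))
Mul(Add(Function('h')(-6), 17), Function('I')(Function('j')(2))) = Mul(Add(-6, 17), Add(-2, Mul(I, Pow(15, Rational(1, 2))))) = Mul(11, Add(-2, Mul(I, Pow(15, Rational(1, 2))))) = Add(-22, Mul(11, I, Pow(15, Rational(1, 2))))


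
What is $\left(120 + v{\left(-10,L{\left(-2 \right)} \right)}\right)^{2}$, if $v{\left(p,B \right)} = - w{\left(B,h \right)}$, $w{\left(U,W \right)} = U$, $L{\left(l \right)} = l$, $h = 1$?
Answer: $14884$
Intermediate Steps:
$v{\left(p,B \right)} = - B$
$\left(120 + v{\left(-10,L{\left(-2 \right)} \right)}\right)^{2} = \left(120 - -2\right)^{2} = \left(120 + 2\right)^{2} = 122^{2} = 14884$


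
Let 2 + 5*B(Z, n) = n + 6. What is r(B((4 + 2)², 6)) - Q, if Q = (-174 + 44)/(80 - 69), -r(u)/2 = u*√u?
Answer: 130/11 - 4*√2 ≈ 6.1613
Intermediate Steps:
B(Z, n) = ⅘ + n/5 (B(Z, n) = -⅖ + (n + 6)/5 = -⅖ + (6 + n)/5 = -⅖ + (6/5 + n/5) = ⅘ + n/5)
r(u) = -2*u^(3/2) (r(u) = -2*u*√u = -2*u^(3/2))
Q = -130/11 ≈ -11.818
r(B((4 + 2)², 6)) - Q = -2*(⅘ + (⅕)*6)^(3/2) - 1*(-130/11) = -2*(⅘ + 6/5)^(3/2) + 130/11 = -4*√2 + 130/11 = 130/11 - 4*√2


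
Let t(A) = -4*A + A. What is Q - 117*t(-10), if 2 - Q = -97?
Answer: -3411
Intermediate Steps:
Q = 99 (Q = 2 - 1*(-97) = 2 + 97 = 99)
t(A) = -3*A
Q - 117*t(-10) = 99 - (-351)*(-10) = 99 - 117*30 = 99 - 3510 = -3411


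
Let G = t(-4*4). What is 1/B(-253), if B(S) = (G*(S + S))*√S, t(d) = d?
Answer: -I*√253/2048288 ≈ -7.7655e-6*I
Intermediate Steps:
G = -16 (G = -4*4 = -16)
B(S) = -32*S^(3/2) (B(S) = (-16*(S + S))*√S = (-32*S)*√S = -32*S^(3/2))
1/B(-253) = 1/(-(-8096)*I*√253) = 1/(8096*I*√253) = -I*√253/2048288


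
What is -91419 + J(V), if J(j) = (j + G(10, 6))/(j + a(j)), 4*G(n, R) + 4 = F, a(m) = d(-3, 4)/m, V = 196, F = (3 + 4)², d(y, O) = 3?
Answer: -3512185940/38419 ≈ -91418.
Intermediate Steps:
F = 49 (F = 7² = 49)
a(m) = 3/m
G(n, R) = 45/4 (G(n, R) = -1 + (¼)*49 = -1 + 49/4 = 45/4)
J(j) = (45/4 + j)/(j + 3/j) (J(j) = (j + 45/4)/(j + 3/j) = (45/4 + j)/(j + 3/j))
-91419 + J(V) = -91419 + (¼)*196*(45 + 4*196)/(3 + 196²) = -91419 + (¼)*196*(45 + 784)/(3 + 38416) = -91419 + (¼)*196*829/38419 = -91419 + (¼)*196*(1/38419)*829 = -91419 + 40621/38419 = -3512185940/38419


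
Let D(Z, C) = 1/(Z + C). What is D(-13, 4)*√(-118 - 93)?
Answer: -I*√211/9 ≈ -1.614*I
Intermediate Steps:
D(Z, C) = 1/(C + Z)
D(-13, 4)*√(-118 - 93) = √(-118 - 93)/(4 - 13) = √(-211)/(-9) = -I*√211/9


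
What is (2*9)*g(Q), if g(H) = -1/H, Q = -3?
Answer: 6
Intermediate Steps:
(2*9)*g(Q) = (2*9)*(-1/(-3)) = 18*(-1*(-⅓)) = 18*(⅓) = 6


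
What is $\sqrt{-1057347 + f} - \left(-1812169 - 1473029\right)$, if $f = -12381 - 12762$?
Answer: $3285198 + i \sqrt{1082490} \approx 3.2852 \cdot 10^{6} + 1040.4 i$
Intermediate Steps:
$f = -25143$
$\sqrt{-1057347 + f} - \left(-1812169 - 1473029\right) = \sqrt{-1057347 - 25143} - \left(-1812169 - 1473029\right) = \sqrt{-1082490} - -3285198 = i \sqrt{1082490} + 3285198 = 3285198 + i \sqrt{1082490}$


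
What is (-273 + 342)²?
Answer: 4761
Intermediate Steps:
(-273 + 342)² = 69² = 4761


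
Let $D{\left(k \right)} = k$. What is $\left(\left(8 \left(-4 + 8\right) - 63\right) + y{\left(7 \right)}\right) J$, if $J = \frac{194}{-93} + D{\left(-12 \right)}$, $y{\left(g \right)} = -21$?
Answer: $\frac{68120}{93} \approx 732.47$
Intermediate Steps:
$J = - \frac{1310}{93}$ ($J = \frac{194}{-93} - 12 = 194 \left(- \frac{1}{93}\right) - 12 = - \frac{194}{93} - 12 = - \frac{1310}{93} \approx -14.086$)
$\left(\left(8 \left(-4 + 8\right) - 63\right) + y{\left(7 \right)}\right) J = \left(\left(8 \left(-4 + 8\right) - 63\right) - 21\right) \left(- \frac{1310}{93}\right) = \left(\left(8 \cdot 4 - 63\right) - 21\right) \left(- \frac{1310}{93}\right) = \left(\left(32 - 63\right) - 21\right) \left(- \frac{1310}{93}\right) = \left(-31 - 21\right) \left(- \frac{1310}{93}\right) = \left(-52\right) \left(- \frac{1310}{93}\right) = \frac{68120}{93}$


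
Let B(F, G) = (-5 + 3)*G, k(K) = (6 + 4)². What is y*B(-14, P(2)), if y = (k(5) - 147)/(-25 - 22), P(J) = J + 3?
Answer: -10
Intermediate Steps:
P(J) = 3 + J
k(K) = 100 (k(K) = 10² = 100)
y = 1 (y = (100 - 147)/(-25 - 22) = -47/(-47) = -47*(-1/47) = 1)
B(F, G) = -2*G
y*B(-14, P(2)) = 1*(-2*(3 + 2)) = 1*(-2*5) = 1*(-10) = -10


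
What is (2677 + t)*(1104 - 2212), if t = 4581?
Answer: -8041864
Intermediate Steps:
(2677 + t)*(1104 - 2212) = (2677 + 4581)*(1104 - 2212) = 7258*(-1108) = -8041864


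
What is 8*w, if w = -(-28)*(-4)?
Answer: -896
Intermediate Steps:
w = -112 (w = -7*16 = -112)
8*w = 8*(-112) = -896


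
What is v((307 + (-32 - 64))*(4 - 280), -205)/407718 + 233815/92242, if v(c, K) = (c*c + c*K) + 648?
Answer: 52338175484563/6268120626 ≈ 8349.9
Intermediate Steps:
v(c, K) = 648 + c² + K*c (v(c, K) = (c² + K*c) + 648 = 648 + c² + K*c)
v((307 + (-32 - 64))*(4 - 280), -205)/407718 + 233815/92242 = (648 + ((307 + (-32 - 64))*(4 - 280))² - 205*(307 + (-32 - 64))*(4 - 280))/407718 + 233815/92242 = (648 + ((307 - 96)*(-276))² - 205*(307 - 96)*(-276))*(1/407718) + 233815*(1/92242) = (648 + (211*(-276))² - 43255*(-276))*(1/407718) + 233815/92242 = (648 + (-58236)² - 205*(-58236))*(1/407718) + 233815/92242 = (648 + 3391431696 + 11938380)*(1/407718) + 233815/92242 = 3403370724*(1/407718) + 233815/92242 = 567228454/67953 + 233815/92242 = 52338175484563/6268120626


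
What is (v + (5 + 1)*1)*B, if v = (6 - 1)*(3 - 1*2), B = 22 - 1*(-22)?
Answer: 484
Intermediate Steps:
B = 44 (B = 22 + 22 = 44)
v = 5 (v = 5*(3 - 2) = 5*1 = 5)
(v + (5 + 1)*1)*B = (5 + (5 + 1)*1)*44 = (5 + 6*1)*44 = (5 + 6)*44 = 11*44 = 484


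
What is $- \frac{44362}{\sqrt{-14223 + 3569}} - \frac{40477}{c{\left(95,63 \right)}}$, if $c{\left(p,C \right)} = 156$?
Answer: $- \frac{40477}{156} + \frac{22181 i \sqrt{10654}}{5327} \approx -259.47 + 429.79 i$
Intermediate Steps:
$- \frac{44362}{\sqrt{-14223 + 3569}} - \frac{40477}{c{\left(95,63 \right)}} = - \frac{44362}{\sqrt{-14223 + 3569}} - \frac{40477}{156} = - \frac{44362}{\sqrt{-10654}} - \frac{40477}{156} = - \frac{44362}{i \sqrt{10654}} - \frac{40477}{156} = - 44362 \left(- \frac{i \sqrt{10654}}{10654}\right) - \frac{40477}{156} = \frac{22181 i \sqrt{10654}}{5327} - \frac{40477}{156} = - \frac{40477}{156} + \frac{22181 i \sqrt{10654}}{5327}$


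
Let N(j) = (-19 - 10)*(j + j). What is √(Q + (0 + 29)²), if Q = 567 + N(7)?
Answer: √1002 ≈ 31.654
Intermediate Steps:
N(j) = -58*j
Q = 161 (Q = 567 - 58*7 = 567 - 406 = 161)
√(Q + (0 + 29)²) = √(161 + (0 + 29)²) = √(161 + 29²) = √(161 + 841) = √1002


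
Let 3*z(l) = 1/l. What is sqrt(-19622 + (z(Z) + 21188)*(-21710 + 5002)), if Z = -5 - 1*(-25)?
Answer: 31*I*sqrt(82889205)/15 ≈ 18816.0*I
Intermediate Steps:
Z = 20 (Z = -5 + 25 = 20)
z(l) = 1/(3*l)
sqrt(-19622 + (z(Z) + 21188)*(-21710 + 5002)) = sqrt(-19622 + ((1/3)/20 + 21188)*(-21710 + 5002)) = sqrt(-19622 + ((1/3)*(1/20) + 21188)*(-16708)) = sqrt(-19622 + (1/60 + 21188)*(-16708)) = sqrt(-19622 + (1271281/60)*(-16708)) = sqrt(-19622 - 5310140737/15) = sqrt(-5310435067/15) = 31*I*sqrt(82889205)/15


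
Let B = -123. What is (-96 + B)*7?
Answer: -1533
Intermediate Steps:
(-96 + B)*7 = (-96 - 123)*7 = -219*7 = -1533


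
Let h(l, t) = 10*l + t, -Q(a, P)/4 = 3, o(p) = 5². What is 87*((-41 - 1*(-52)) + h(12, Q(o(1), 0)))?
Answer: 10353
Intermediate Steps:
o(p) = 25
Q(a, P) = -12 (Q(a, P) = -4*3 = -12)
h(l, t) = t + 10*l
87*((-41 - 1*(-52)) + h(12, Q(o(1), 0))) = 87*((-41 - 1*(-52)) + (-12 + 10*12)) = 87*((-41 + 52) + (-12 + 120)) = 87*(11 + 108) = 87*119 = 10353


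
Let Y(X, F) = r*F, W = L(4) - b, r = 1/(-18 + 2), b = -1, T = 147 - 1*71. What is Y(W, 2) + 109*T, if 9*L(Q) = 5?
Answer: 66271/8 ≈ 8283.9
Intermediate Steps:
L(Q) = 5/9 (L(Q) = (1/9)*5 = 5/9)
T = 76 (T = 147 - 71 = 76)
r = -1/16 (r = 1/(-16) = -1/16 ≈ -0.062500)
W = 14/9 (W = 5/9 - 1*(-1) = 5/9 + 1 = 14/9 ≈ 1.5556)
Y(X, F) = -F/16
Y(W, 2) + 109*T = -1/16*2 + 109*76 = -1/8 + 8284 = 66271/8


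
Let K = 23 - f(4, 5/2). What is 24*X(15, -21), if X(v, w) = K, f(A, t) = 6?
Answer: 408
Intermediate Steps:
K = 17 (K = 23 - 1*6 = 23 - 6 = 17)
X(v, w) = 17
24*X(15, -21) = 24*17 = 408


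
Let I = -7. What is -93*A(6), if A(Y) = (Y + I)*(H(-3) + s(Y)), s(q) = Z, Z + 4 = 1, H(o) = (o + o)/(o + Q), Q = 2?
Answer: 279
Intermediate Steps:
H(o) = 2*o/(2 + o) (H(o) = (o + o)/(o + 2) = (2*o)/(2 + o) = 2*o/(2 + o))
Z = -3 (Z = -4 + 1 = -3)
s(q) = -3
A(Y) = -21 + 3*Y (A(Y) = (Y - 7)*(2*(-3)/(2 - 3) - 3) = (-7 + Y)*(2*(-3)/(-1) - 3) = (-7 + Y)*(2*(-3)*(-1) - 3) = (-7 + Y)*(6 - 3) = (-7 + Y)*3 = -21 + 3*Y)
-93*A(6) = -93*(-21 + 3*6) = -93*(-21 + 18) = -93*(-3) = 279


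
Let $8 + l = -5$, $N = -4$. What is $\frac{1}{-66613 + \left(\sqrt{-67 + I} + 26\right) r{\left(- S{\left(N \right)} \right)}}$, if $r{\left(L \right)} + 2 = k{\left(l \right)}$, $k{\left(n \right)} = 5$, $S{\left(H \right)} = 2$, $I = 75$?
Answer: $- \frac{66535}{4426906153} - \frac{6 \sqrt{2}}{4426906153} \approx -1.5032 \cdot 10^{-5}$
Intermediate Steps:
$l = -13$ ($l = -8 - 5 = -13$)
$r{\left(L \right)} = 3$ ($r{\left(L \right)} = -2 + 5 = 3$)
$\frac{1}{-66613 + \left(\sqrt{-67 + I} + 26\right) r{\left(- S{\left(N \right)} \right)}} = \frac{1}{-66613 + \left(\sqrt{-67 + 75} + 26\right) 3} = \frac{1}{-66613 + \left(\sqrt{8} + 26\right) 3} = \frac{1}{-66613 + \left(2 \sqrt{2} + 26\right) 3} = \frac{1}{-66613 + \left(26 + 2 \sqrt{2}\right) 3} = \frac{1}{-66613 + \left(78 + 6 \sqrt{2}\right)} = \frac{1}{-66535 + 6 \sqrt{2}}$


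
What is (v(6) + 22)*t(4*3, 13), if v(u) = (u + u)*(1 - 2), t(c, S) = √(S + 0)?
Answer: 10*√13 ≈ 36.056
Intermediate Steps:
t(c, S) = √S
v(u) = -2*u (v(u) = (2*u)*(-1) = -2*u)
(v(6) + 22)*t(4*3, 13) = (-2*6 + 22)*√13 = (-12 + 22)*√13 = 10*√13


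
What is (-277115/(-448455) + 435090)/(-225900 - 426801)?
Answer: -39023712613/58541405391 ≈ -0.66660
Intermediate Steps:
(-277115/(-448455) + 435090)/(-225900 - 426801) = (-277115*(-1/448455) + 435090)/(-652701) = (55423/89691 + 435090)*(-1/652701) = (39023712613/89691)*(-1/652701) = -39023712613/58541405391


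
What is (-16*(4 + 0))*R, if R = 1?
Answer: -64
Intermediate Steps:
(-16*(4 + 0))*R = -16*(4 + 0)*1 = -16*4*1 = -64*1 = -64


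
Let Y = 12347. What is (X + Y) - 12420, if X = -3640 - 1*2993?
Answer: -6706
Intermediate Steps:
X = -6633 (X = -3640 - 2993 = -6633)
(X + Y) - 12420 = (-6633 + 12347) - 12420 = 5714 - 12420 = -6706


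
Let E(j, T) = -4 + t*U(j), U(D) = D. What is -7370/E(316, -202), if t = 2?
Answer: -3685/314 ≈ -11.736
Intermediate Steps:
E(j, T) = -4 + 2*j
-7370/E(316, -202) = -7370/(-4 + 2*316) = -7370/(-4 + 632) = -7370/628 = -7370*1/628 = -3685/314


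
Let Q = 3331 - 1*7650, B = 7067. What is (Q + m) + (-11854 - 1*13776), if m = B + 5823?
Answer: -17059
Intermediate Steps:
Q = -4319 (Q = 3331 - 7650 = -4319)
m = 12890 (m = 7067 + 5823 = 12890)
(Q + m) + (-11854 - 1*13776) = (-4319 + 12890) + (-11854 - 1*13776) = 8571 + (-11854 - 13776) = 8571 - 25630 = -17059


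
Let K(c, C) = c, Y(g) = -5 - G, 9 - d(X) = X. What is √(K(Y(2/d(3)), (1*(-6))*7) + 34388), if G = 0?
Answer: √34383 ≈ 185.43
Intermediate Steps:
d(X) = 9 - X
Y(g) = -5 (Y(g) = -5 - 1*0 = -5 + 0 = -5)
√(K(Y(2/d(3)), (1*(-6))*7) + 34388) = √(-5 + 34388) = √34383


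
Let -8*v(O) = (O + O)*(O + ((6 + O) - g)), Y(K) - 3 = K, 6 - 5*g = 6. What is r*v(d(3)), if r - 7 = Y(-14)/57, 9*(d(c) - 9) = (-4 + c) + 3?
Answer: -1771220/4617 ≈ -383.63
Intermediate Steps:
d(c) = 80/9 + c/9 (d(c) = 9 + ((-4 + c) + 3)/9 = 9 + (-1 + c)/9 = 9 + (-1/9 + c/9) = 80/9 + c/9)
g = 0 (g = 6/5 - 1/5*6 = 6/5 - 6/5 = 0)
Y(K) = 3 + K
v(O) = -O*(6 + 2*O)/4 (v(O) = -(O + O)*(O + ((6 + O) - 1*0))/8 = -2*O*(O + ((6 + O) + 0))/8 = -2*O*(O + (6 + O))/8 = -2*O*(6 + 2*O)/8 = -O*(6 + 2*O)/4)
r = 388/57 (r = 7 + (3 - 14)/57 = 7 - 11*1/57 = 7 - 11/57 = 388/57 ≈ 6.8070)
r*v(d(3)) = 388*(-(80/9 + (1/9)*3)*(3 + (80/9 + (1/9)*3))/2)/57 = 388*(-(80/9 + 1/3)*(3 + (80/9 + 1/3))/2)/57 = 388*(-1/2*83/9*(3 + 83/9))/57 = 388*(-1/2*83/9*110/9)/57 = (388/57)*(-4565/81) = -1771220/4617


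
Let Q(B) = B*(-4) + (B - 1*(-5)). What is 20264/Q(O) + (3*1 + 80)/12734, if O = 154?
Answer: -258003845/5819438 ≈ -44.335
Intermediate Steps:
Q(B) = 5 - 3*B (Q(B) = -4*B + (B + 5) = -4*B + (5 + B) = 5 - 3*B)
20264/Q(O) + (3*1 + 80)/12734 = 20264/(5 - 3*154) + (3*1 + 80)/12734 = 20264/(5 - 462) + (3 + 80)*(1/12734) = 20264/(-457) + 83*(1/12734) = 20264*(-1/457) + 83/12734 = -20264/457 + 83/12734 = -258003845/5819438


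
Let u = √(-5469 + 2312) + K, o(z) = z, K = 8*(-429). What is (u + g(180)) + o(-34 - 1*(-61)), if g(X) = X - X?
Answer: -3405 + I*√3157 ≈ -3405.0 + 56.187*I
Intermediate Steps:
K = -3432
g(X) = 0
u = -3432 + I*√3157 (u = √(-5469 + 2312) - 3432 = √(-3157) - 3432 = I*√3157 - 3432 = -3432 + I*√3157 ≈ -3432.0 + 56.187*I)
(u + g(180)) + o(-34 - 1*(-61)) = ((-3432 + I*√3157) + 0) + (-34 - 1*(-61)) = (-3432 + I*√3157) + (-34 + 61) = (-3432 + I*√3157) + 27 = -3405 + I*√3157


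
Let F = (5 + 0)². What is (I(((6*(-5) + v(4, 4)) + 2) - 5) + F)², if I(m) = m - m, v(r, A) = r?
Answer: 625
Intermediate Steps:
F = 25 (F = 5² = 25)
I(m) = 0
(I(((6*(-5) + v(4, 4)) + 2) - 5) + F)² = (0 + 25)² = 25² = 625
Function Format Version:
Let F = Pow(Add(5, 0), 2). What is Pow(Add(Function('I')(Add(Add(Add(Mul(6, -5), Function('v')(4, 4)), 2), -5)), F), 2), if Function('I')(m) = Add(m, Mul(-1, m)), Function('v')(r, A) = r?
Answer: 625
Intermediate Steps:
F = 25 (F = Pow(5, 2) = 25)
Function('I')(m) = 0
Pow(Add(Function('I')(Add(Add(Add(Mul(6, -5), Function('v')(4, 4)), 2), -5)), F), 2) = Pow(Add(0, 25), 2) = Pow(25, 2) = 625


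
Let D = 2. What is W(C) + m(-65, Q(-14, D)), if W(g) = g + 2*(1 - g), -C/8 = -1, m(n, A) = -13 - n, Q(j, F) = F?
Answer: 46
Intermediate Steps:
C = 8 (C = -8*(-1) = 8)
W(g) = 2 - g (W(g) = g + (2 - 2*g) = 2 - g)
W(C) + m(-65, Q(-14, D)) = (2 - 1*8) + (-13 - 1*(-65)) = (2 - 8) + (-13 + 65) = -6 + 52 = 46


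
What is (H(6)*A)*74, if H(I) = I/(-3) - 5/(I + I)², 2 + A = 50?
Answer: -21682/3 ≈ -7227.3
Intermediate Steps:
A = 48 (A = -2 + 50 = 48)
H(I) = -5/(4*I²) - I/3 (H(I) = I*(-⅓) - 5*1/(4*I²) = -I/3 - 5*1/(4*I²) = -I/3 - 5/(4*I²) = -5/(4*I²) - I/3)
(H(6)*A)*74 = ((-5/4/6² - ⅓*6)*48)*74 = ((-5/4*1/36 - 2)*48)*74 = ((-5/144 - 2)*48)*74 = -293/144*48*74 = -293/3*74 = -21682/3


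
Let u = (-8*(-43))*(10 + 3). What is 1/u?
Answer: 1/4472 ≈ 0.00022361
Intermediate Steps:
u = 4472 (u = 344*13 = 4472)
1/u = 1/4472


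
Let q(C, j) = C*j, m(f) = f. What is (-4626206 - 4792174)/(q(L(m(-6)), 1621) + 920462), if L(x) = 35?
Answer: -9418380/977197 ≈ -9.6382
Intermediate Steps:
(-4626206 - 4792174)/(q(L(m(-6)), 1621) + 920462) = (-4626206 - 4792174)/(35*1621 + 920462) = -9418380/(56735 + 920462) = -9418380/977197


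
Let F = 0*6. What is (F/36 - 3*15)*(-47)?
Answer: 2115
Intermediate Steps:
F = 0
(F/36 - 3*15)*(-47) = (0/36 - 3*15)*(-47) = (0*(1/36) - 45)*(-47) = (0 - 45)*(-47) = -45*(-47) = 2115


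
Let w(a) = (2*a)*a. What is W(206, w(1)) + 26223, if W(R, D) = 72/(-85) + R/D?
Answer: 2237638/85 ≈ 26325.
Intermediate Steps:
w(a) = 2*a**2
W(R, D) = -72/85 + R/D (W(R, D) = 72*(-1/85) + R/D = -72/85 + R/D)
W(206, w(1)) + 26223 = (-72/85 + 206/((2*1**2))) + 26223 = (-72/85 + 206/((2*1))) + 26223 = (-72/85 + 206/2) + 26223 = (-72/85 + 206*(1/2)) + 26223 = (-72/85 + 103) + 26223 = 8683/85 + 26223 = 2237638/85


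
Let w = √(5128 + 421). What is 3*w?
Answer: 3*√5549 ≈ 223.47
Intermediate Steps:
w = √5549 ≈ 74.492
3*w = 3*√5549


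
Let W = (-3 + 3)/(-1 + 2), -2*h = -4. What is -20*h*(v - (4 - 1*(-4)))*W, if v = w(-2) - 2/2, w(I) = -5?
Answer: 0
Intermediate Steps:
h = 2 (h = -½*(-4) = 2)
W = 0 (W = 0/1 = 0*1 = 0)
v = -6 (v = -5 - 2/2 = -5 - 1*1 = -5 - 1 = -6)
-20*h*(v - (4 - 1*(-4)))*W = -20*2*(-6 - (4 - 1*(-4)))*0 = -20*2*(-6 - (4 + 4))*0 = -20*2*(-6 - 1*8)*0 = -20*2*(-6 - 8)*0 = -20*2*(-14)*0 = -(-560)*0 = -20*0 = 0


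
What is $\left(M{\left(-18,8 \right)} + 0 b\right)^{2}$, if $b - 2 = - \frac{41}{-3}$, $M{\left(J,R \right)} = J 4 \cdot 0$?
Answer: $0$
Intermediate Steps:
$M{\left(J,R \right)} = 0$ ($M{\left(J,R \right)} = 4 J 0 = 0$)
$b = \frac{47}{3}$ ($b = 2 - \frac{41}{-3} = 2 - - \frac{41}{3} = 2 + \frac{41}{3} = \frac{47}{3} \approx 15.667$)
$\left(M{\left(-18,8 \right)} + 0 b\right)^{2} = \left(0 + 0 \cdot \frac{47}{3}\right)^{2} = \left(0 + 0\right)^{2} = 0^{2} = 0$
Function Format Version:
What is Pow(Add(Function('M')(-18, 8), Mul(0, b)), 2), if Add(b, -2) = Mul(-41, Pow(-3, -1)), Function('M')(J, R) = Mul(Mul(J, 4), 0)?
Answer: 0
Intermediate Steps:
Function('M')(J, R) = 0 (Function('M')(J, R) = Mul(Mul(4, J), 0) = 0)
b = Rational(47, 3) (b = Add(2, Mul(-41, Pow(-3, -1))) = Add(2, Mul(-41, Rational(-1, 3))) = Add(2, Rational(41, 3)) = Rational(47, 3) ≈ 15.667)
Pow(Add(Function('M')(-18, 8), Mul(0, b)), 2) = Pow(Add(0, Mul(0, Rational(47, 3))), 2) = Pow(Add(0, 0), 2) = Pow(0, 2) = 0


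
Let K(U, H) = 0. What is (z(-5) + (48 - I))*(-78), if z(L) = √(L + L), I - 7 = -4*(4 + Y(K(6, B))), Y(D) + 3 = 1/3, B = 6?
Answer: -3614 - 78*I*√10 ≈ -3614.0 - 246.66*I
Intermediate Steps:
Y(D) = -8/3 (Y(D) = -3 + 1/3 = -3 + ⅓ = -8/3)
I = 5/3 (I = 7 - 4*(4 - 8/3) = 7 - 4*4/3 = 7 - 16/3 = 5/3 ≈ 1.6667)
z(L) = √2*√L (z(L) = √(2*L) = √2*√L)
(z(-5) + (48 - I))*(-78) = (√2*√(-5) + (48 - 1*5/3))*(-78) = (√2*(I*√5) + (48 - 5/3))*(-78) = (I*√10 + 139/3)*(-78) = (139/3 + I*√10)*(-78) = -3614 - 78*I*√10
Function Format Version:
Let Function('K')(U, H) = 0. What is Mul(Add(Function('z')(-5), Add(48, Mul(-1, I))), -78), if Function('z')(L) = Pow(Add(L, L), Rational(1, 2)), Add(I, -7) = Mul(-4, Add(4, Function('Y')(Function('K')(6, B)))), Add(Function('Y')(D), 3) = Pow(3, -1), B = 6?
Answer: Add(-3614, Mul(-78, I, Pow(10, Rational(1, 2)))) ≈ Add(-3614.0, Mul(-246.66, I))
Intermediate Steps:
Function('Y')(D) = Rational(-8, 3) (Function('Y')(D) = Add(-3, Pow(3, -1)) = Add(-3, Rational(1, 3)) = Rational(-8, 3))
I = Rational(5, 3) (I = Add(7, Mul(-4, Add(4, Rational(-8, 3)))) = Add(7, Mul(-4, Rational(4, 3))) = Add(7, Rational(-16, 3)) = Rational(5, 3) ≈ 1.6667)
Function('z')(L) = Mul(Pow(2, Rational(1, 2)), Pow(L, Rational(1, 2))) (Function('z')(L) = Pow(Mul(2, L), Rational(1, 2)) = Mul(Pow(2, Rational(1, 2)), Pow(L, Rational(1, 2))))
Mul(Add(Function('z')(-5), Add(48, Mul(-1, I))), -78) = Mul(Add(Mul(Pow(2, Rational(1, 2)), Pow(-5, Rational(1, 2))), Add(48, Mul(-1, Rational(5, 3)))), -78) = Mul(Add(Mul(Pow(2, Rational(1, 2)), Mul(I, Pow(5, Rational(1, 2)))), Add(48, Rational(-5, 3))), -78) = Mul(Add(Mul(I, Pow(10, Rational(1, 2))), Rational(139, 3)), -78) = Mul(Add(Rational(139, 3), Mul(I, Pow(10, Rational(1, 2)))), -78) = Add(-3614, Mul(-78, I, Pow(10, Rational(1, 2))))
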